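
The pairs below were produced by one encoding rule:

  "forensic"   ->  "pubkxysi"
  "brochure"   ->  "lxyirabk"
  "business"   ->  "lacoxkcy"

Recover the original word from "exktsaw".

uranium

Shifts by position in forensic: pos 0: f→p (+10), pos 1: o→u (+6), pos 2: r→b (+10), pos 3: e→k (+6) — repeating every 2. It's a Vigenère-style cipher with numeric key [10,6]: position i shifts by key[i mod 2].
Decoding exktsaw: e−10=u, x−6=r, k−10=a, t−6=n, s−10=i, a−6=u, w−10=m.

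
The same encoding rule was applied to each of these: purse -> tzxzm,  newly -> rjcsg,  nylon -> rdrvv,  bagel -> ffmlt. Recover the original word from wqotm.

slime

In purse: p→t is +4, u→z is +5, r→x is +6, s→z is +7 — the shift increases by 1 each position. Letter i (0-indexed) is shifted by i+4, so successive shifts are 4, 5, 6, ….
Decoding wqotm: w−4=s, q−5=l, o−6=i, t−7=m, m−8=e.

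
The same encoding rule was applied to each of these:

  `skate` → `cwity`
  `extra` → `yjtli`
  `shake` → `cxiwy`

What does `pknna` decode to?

fully

s(18)→c(2) and k(10)→w(22) fit y≡17x+8 (mod 26); the inverse of 17 mod 26 is 23. Each letter's alphabet position (a=0..z=25) is mapped through 17·x+8 mod 26 — an affine cipher.
Decoding pknna: p(15)→23·(15−8)≡5=f; k(10)→23·(10−8)≡20=u; n(13)→23·(13−8)≡11=l; n(13)→23·(13−8)≡11=l; a(0)→23·(0−8)≡24=y (all mod 26).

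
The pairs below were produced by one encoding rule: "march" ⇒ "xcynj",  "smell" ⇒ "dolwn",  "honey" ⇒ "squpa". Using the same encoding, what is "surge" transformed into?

dwyrg

The shifts repeat in a cycle of length 3: positions 0,1,… shift by +11, +2, +7, then the pattern repeats.
For surge: s+11=d, u+2=w, r+7=y, g+11=r, e+2=g.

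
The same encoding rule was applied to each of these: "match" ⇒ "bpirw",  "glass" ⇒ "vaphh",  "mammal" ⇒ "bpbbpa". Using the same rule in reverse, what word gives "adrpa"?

Compare letters: m→b is +15, a→p is +15, t→i is +15 — a constant shift. Every letter moves 15 places later in the alphabet, wrapping around z→a.
Undoing it on adrpa: a−15=l, d−15=o, r−15=c, p−15=a, a−15=l.

local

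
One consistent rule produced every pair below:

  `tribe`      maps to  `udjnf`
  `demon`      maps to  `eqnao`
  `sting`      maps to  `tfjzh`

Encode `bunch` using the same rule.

Shifts by position in tribe: pos 0: t→u (+1), pos 1: r→d (+12), pos 2: i→j (+1), pos 3: b→n (+12) — repeating every 2. The shifts repeat in a cycle of length 2: positions 0,1,… shift by +1, +12, then the pattern repeats.
On bunch: b+1=c, u+12=g, n+1=o, c+12=o, h+1=i.

cgooi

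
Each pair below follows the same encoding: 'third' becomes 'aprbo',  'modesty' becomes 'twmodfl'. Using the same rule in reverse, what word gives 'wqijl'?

In third: t→a is +7, h→p is +8, i→r is +9, r→b is +10 — the shift increases by 1 each position. Each letter shifts forward by (position + 7), i.e. 7, 8, 9, … — the shift grows by one for each successive letter.
Undoing it on wqijl: w−7=p, q−8=i, i−9=z, j−10=z, l−11=a.

pizza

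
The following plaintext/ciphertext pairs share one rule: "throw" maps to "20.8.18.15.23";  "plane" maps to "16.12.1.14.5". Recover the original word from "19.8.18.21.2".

t is letter #20 and maps to 20: an offset of 0. Each letter is replaced by its alphabet position (a=1, b=2, …, z=26).
Undoing it on 19.8.18.21.2: 19=s, 8=h, 18=r, 21=u, 2=b.

shrub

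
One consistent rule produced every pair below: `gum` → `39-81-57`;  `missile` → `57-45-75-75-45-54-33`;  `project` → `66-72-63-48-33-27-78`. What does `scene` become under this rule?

75-27-33-60-33

g(#7)→39 and u(#21)→81: differences scale by 3, so n = 3·pos + 18. With a=1..z=26, the number is 3·pos + 18.
On scene: s=19→75, c=3→27, e=5→33, n=14→60, e=5→33.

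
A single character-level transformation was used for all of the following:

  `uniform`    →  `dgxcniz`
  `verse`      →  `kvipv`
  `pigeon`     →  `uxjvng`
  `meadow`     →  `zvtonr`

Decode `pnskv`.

solve

u(20)→d(3) and n(13)→g(6) fit y≡7x+19 (mod 26); the inverse of 7 mod 26 is 15. Treating letters as 0–25, the rule is x ↦ 7x + 19 (mod 26).
Reversing it on pnskv: p(15)→15·(15−19)≡18=s; n(13)→15·(13−19)≡14=o; s(18)→15·(18−19)≡11=l; k(10)→15·(10−19)≡21=v; v(21)→15·(21−19)≡4=e (all mod 26).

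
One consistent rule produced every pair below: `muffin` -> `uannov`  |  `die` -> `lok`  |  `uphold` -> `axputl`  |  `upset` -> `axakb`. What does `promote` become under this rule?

xzuuubk

The shift depends on letter class: consonant m→u is +8, but vowel u→a is +6. Two shifts are in play — +6 for a/e/i/o/u, +8 for every other letter.
Applying it to promote: p(cons)+8=x, r(cons)+8=z, o(vowel)+6=u, m(cons)+8=u, o(vowel)+6=u, t(cons)+8=b, e(vowel)+6=k.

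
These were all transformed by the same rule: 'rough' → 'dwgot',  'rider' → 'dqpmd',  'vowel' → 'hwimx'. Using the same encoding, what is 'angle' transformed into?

Shifts by position in rough: pos 0: r→d (+12), pos 1: o→w (+8), pos 2: u→g (+12), pos 3: g→o (+8) — repeating every 2. A repeating key of period 2 is used — shifts +12, +8 over and over.
On angle: a+12=m, n+8=v, g+12=s, l+8=t, e+12=q.

mvstq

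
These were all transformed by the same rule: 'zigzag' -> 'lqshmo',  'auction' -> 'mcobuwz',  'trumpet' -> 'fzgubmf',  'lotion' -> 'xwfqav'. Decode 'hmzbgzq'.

Shifts by position in zigzag: pos 0: z→l (+12), pos 1: i→q (+8), pos 2: g→s (+12), pos 3: z→h (+8) — repeating every 2. It's a Vigenère-style cipher with numeric key [12,8]: position i shifts by key[i mod 2].
Reversing it on hmzbgzq: h−12=v, m−8=e, z−12=n, b−8=t, g−12=u, z−8=r, q−12=e.

venture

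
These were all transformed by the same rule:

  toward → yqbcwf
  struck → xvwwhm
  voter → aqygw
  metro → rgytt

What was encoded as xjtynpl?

showing

It's a Vigenère-style cipher with numeric key [5,2]: position i shifts by key[i mod 2].
Decoding xjtynpl: x−5=s, j−2=h, t−5=o, y−2=w, n−5=i, p−2=n, l−5=g.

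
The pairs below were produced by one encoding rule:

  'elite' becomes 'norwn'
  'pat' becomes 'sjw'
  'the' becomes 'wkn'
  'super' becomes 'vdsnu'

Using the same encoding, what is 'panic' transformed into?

sjqrf

The rule splits by letter class: vowels +9, consonants +3.
Applying it to panic: p(cons)+3=s, a(vowel)+9=j, n(cons)+3=q, i(vowel)+9=r, c(cons)+3=f.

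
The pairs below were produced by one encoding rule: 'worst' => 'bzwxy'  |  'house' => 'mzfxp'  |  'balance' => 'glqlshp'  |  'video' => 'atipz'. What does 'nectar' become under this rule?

sphylw

The shift depends on letter class: consonant w→b is +5, but vowel o→z is +11. Two shifts are in play — +11 for a/e/i/o/u, +5 for every other letter.
Applying it to nectar: n(cons)+5=s, e(vowel)+11=p, c(cons)+5=h, t(cons)+5=y, a(vowel)+11=l, r(cons)+5=w.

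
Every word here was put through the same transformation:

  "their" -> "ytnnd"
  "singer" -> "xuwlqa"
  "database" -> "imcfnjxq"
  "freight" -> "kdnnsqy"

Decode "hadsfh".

county

It's a Vigenère-style cipher with numeric key [5,12,9]: position i shifts by key[i mod 3].
Undoing it on hadsfh: h−5=c, a−12=o, d−9=u, s−5=n, f−12=t, h−9=y.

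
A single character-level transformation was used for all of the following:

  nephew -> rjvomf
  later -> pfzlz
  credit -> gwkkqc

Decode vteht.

royal

In nephew: n→r is +4, e→j is +5, p→v is +6, h→o is +7 — the shift increases by 1 each position. Letter i (0-indexed) is shifted by i+4, so successive shifts are 4, 5, 6, ….
Decoding vteht: v−4=r, t−5=o, e−6=y, h−7=a, t−8=l.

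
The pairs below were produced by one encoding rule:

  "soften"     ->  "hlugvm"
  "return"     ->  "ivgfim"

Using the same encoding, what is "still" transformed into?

Each pair mirrors across the alphabet (s↔h, o↔l, f↔u): positions sum to 25. This is the alphabet-reversal cipher (Atbash): a becomes z, b becomes y, etc.
Applying it to still: s↔h, t↔g, i↔r, l↔o, l↔o.

hgroo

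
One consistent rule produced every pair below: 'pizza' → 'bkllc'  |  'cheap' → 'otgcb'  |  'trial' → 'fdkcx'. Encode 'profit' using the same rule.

The shift depends on letter class: consonant p→b is +12, but vowel i→k is +2. Two shifts are in play — +2 for a/e/i/o/u, +12 for every other letter.
On profit: p(cons)+12=b, r(cons)+12=d, o(vowel)+2=q, f(cons)+12=r, i(vowel)+2=k, t(cons)+12=f.

bdqrkf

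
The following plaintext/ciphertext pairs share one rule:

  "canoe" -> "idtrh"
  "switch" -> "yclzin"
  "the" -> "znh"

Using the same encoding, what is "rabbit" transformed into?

xdhhlz

The shift depends on letter class: consonant c→i is +6, but vowel a→d is +3. Two shifts are in play — +3 for a/e/i/o/u, +6 for every other letter.
For rabbit: r(cons)+6=x, a(vowel)+3=d, b(cons)+6=h, b(cons)+6=h, i(vowel)+3=l, t(cons)+6=z.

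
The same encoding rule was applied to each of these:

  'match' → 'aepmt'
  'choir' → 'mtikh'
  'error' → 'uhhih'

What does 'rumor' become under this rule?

Each letter's alphabet position (a=0..z=25) is mapped through 17·x+4 mod 26 — an affine cipher.
For rumor: r(17)→17·17+4≡7=h; u(20)→17·20+4≡6=g; m(12)→17·12+4≡0=a; o(14)→17·14+4≡8=i; r(17)→17·17+4≡7=h (all mod 26).

hgaih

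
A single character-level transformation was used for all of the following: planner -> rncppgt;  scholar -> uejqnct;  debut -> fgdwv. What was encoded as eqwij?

It's a constant shift of +2 (ROT2).
Decoding eqwij: e−2=c, q−2=o, w−2=u, i−2=g, j−2=h.

cough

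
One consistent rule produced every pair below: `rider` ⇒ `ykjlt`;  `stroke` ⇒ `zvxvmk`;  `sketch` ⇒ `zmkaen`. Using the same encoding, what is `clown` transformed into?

Shifts by position in rider: pos 0: r→y (+7), pos 1: i→k (+2), pos 2: d→j (+6), pos 3: e→l (+7), pos 4: r→t (+2) — repeating every 3. A repeating key of period 3 is used — shifts +7, +2, +6 over and over.
On clown: c+7=j, l+2=n, o+6=u, w+7=d, n+2=p.

jnudp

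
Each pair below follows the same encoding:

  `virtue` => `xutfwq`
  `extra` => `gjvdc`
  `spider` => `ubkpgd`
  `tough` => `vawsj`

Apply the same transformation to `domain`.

faomkz

Shifts by position in virtue: pos 0: v→x (+2), pos 1: i→u (+12), pos 2: r→t (+2), pos 3: t→f (+12) — repeating every 2. The shifts repeat in a cycle of length 2: positions 0,1,… shift by +2, +12, then the pattern repeats.
On domain: d+2=f, o+12=a, m+2=o, a+12=m, i+2=k, n+12=z.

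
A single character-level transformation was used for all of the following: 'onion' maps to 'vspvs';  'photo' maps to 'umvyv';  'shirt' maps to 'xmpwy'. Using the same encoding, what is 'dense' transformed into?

The shift depends on letter class: consonant n→s is +5, but vowel o→v is +7. Two shifts are in play — +7 for a/e/i/o/u, +5 for every other letter.
Applying it to dense: d(cons)+5=i, e(vowel)+7=l, n(cons)+5=s, s(cons)+5=x, e(vowel)+7=l.

ilsxl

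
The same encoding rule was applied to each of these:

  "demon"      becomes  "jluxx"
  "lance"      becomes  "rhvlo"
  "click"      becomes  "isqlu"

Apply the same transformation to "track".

zyilu

Letter i (0-indexed) is shifted by i+6, so successive shifts are 6, 7, 8, ….
Applying it to track: t+6=z, r+7=y, a+8=i, c+9=l, k+10=u.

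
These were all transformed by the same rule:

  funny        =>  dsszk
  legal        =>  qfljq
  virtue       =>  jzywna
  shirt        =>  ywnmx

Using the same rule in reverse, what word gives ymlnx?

The output letters match the input read backwards, each shifted +5: funny reversed is ynnuf. The word is reversed, then every letter is shifted forward by 5.
Decoding ymlnx: shift back: y−5=t, m−5=h, l−5=g, n−5=i, x−5=s → thgis; then reverse → sight.

sight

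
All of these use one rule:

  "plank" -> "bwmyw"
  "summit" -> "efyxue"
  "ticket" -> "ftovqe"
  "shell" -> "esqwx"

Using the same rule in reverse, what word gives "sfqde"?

Shifts by position in plank: pos 0: p→b (+12), pos 1: l→w (+11), pos 2: a→m (+12), pos 3: n→y (+11) — repeating every 2. It's a Vigenère-style cipher with numeric key [12,11]: position i shifts by key[i mod 2].
Decoding sfqde: s−12=g, f−11=u, q−12=e, d−11=s, e−12=s.

guess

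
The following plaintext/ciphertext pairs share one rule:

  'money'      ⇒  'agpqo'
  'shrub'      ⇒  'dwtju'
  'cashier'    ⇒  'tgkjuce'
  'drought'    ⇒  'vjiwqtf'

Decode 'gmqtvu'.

The output letters match the input read backwards, each shifted +2: money reversed is yenom. Two steps: reverse the string, then apply a Caesar shift of +2.
Undoing it on gmqtvu: shift back: g−2=e, m−2=k, q−2=o, t−2=r, v−2=t, u−2=s → ekorts; then reverse → stroke.

stroke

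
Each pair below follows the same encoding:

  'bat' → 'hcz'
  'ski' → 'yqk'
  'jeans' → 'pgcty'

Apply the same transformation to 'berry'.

hgxxe

The shift depends on letter class: consonant b→h is +6, but vowel a→c is +2. Two shifts are in play — +2 for a/e/i/o/u, +6 for every other letter.
On berry: b(cons)+6=h, e(vowel)+2=g, r(cons)+6=x, r(cons)+6=x, y(cons)+6=e.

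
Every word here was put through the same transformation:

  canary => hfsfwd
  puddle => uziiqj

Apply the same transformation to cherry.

hmjwwd

It's a constant shift of +5 (ROT5).
For cherry: c+5=h, h+5=m, e+5=j, r+5=w, r+5=w, y+5=d.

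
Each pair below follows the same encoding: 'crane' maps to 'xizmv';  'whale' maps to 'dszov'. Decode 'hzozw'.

salad

Each pair mirrors across the alphabet (c↔x, r↔i, a↔z): positions sum to 25. Each letter is replaced by its mirror in the alphabet: a↔z, b↔y, c↔x, and so on (the Atbash cipher).
Undoing it on hzozw: h↔s, z↔a, o↔l, z↔a, w↔d.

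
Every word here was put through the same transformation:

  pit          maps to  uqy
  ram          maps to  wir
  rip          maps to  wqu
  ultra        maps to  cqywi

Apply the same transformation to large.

The shift depends on letter class: consonant p→u is +5, but vowel i→q is +8. Vowels shift forward by 8 and consonants shift forward by 5.
Applying it to large: l(cons)+5=q, a(vowel)+8=i, r(cons)+5=w, g(cons)+5=l, e(vowel)+8=m.

qiwlm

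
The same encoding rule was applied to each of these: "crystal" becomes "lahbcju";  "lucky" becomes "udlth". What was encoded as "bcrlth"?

sticky

Compare letters: c→l is +9, r→a is +9, y→h is +9 — a constant shift. This is a Caesar cipher with shift 9.
Undoing it on bcrlth: b−9=s, c−9=t, r−9=i, l−9=c, t−9=k, h−9=y.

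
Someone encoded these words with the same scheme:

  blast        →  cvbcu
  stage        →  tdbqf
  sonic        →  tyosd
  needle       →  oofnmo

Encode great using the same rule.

Shifts by position in blast: pos 0: b→c (+1), pos 1: l→v (+10), pos 2: a→b (+1), pos 3: s→c (+10) — repeating every 2. It's a Vigenère-style cipher with numeric key [1,10]: position i shifts by key[i mod 2].
Applying it to great: g+1=h, r+10=b, e+1=f, a+10=k, t+1=u.

hbfku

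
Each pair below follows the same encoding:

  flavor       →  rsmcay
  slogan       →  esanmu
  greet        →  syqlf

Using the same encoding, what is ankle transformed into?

muwsq

Shifts by position in flavor: pos 0: f→r (+12), pos 1: l→s (+7), pos 2: a→m (+12), pos 3: v→c (+7) — repeating every 2. A repeating key of period 2 is used — shifts +12, +7 over and over.
Applying it to ankle: a+12=m, n+7=u, k+12=w, l+7=s, e+12=q.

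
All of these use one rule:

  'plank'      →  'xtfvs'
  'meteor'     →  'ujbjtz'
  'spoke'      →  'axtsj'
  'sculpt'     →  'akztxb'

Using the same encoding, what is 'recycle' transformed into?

The shift depends on letter class: consonant p→x is +8, but vowel a→f is +5. Vowels shift forward by 5 and consonants shift forward by 8.
Applying it to recycle: r(cons)+8=z, e(vowel)+5=j, c(cons)+8=k, y(cons)+8=g, c(cons)+8=k, l(cons)+8=t, e(vowel)+5=j.

zjkgktj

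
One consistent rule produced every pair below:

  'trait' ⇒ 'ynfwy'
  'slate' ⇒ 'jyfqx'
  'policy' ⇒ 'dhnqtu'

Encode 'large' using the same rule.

jlwfq

Two steps: reverse the string, then apply a Caesar shift of +5.
Applying it to large: reverse → egral; then shift: e+5=j, g+5=l, r+5=w, a+5=f, l+5=q.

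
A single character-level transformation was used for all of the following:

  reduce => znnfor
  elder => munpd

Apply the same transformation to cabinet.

kjltzrh

In reduce: r→z is +8, e→n is +9, d→n is +10, u→f is +11 — the shift increases by 1 each position. Each letter shifts forward by (position + 8), i.e. 8, 9, 10, … — the shift grows by one for each successive letter.
For cabinet: c+8=k, a+9=j, b+10=l, i+11=t, n+12=z, e+13=r, t+14=h.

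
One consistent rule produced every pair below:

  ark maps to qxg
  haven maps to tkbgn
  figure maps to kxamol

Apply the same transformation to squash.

The output letters match the input read backwards, each shifted +6: ark reversed is kra. The word is reversed, then every letter is shifted forward by 6.
Applying it to squash: reverse → hsauqs; then shift: h+6=n, s+6=y, a+6=g, u+6=a, q+6=w, s+6=y.

nygawy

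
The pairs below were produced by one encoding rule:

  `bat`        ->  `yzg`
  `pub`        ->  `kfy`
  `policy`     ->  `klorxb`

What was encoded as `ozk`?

lap

This is the alphabet-reversal cipher (Atbash): a becomes z, b becomes y, etc.
Reversing it on ozk: o↔l, z↔a, k↔p.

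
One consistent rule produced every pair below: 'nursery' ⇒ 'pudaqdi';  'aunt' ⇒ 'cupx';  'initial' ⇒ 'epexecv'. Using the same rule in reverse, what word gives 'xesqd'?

timer

Treating letters as 0–25, the rule is x ↦ 23x + 2 (mod 26).
Reversing it on xesqd: x(23)→17·(23−2)≡19=t; e(4)→17·(4−2)≡8=i; s(18)→17·(18−2)≡12=m; q(16)→17·(16−2)≡4=e; d(3)→17·(3−2)≡17=r (all mod 26).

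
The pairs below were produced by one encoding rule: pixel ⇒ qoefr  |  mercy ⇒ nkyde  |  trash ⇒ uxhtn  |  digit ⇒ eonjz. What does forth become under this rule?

guyun

Shifts by position in pixel: pos 0: p→q (+1), pos 1: i→o (+6), pos 2: x→e (+7), pos 3: e→f (+1), pos 4: l→r (+6) — repeating every 3. It's a Vigenère-style cipher with numeric key [1,6,7]: position i shifts by key[i mod 3].
On forth: f+1=g, o+6=u, r+7=y, t+1=u, h+6=n.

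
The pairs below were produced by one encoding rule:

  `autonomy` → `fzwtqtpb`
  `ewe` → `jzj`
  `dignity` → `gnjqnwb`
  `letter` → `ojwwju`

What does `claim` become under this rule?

fofnp

The shift depends on letter class: consonant t→w is +3, but vowel a→f is +5. Two shifts are in play — +5 for a/e/i/o/u, +3 for every other letter.
Applying it to claim: c(cons)+3=f, l(cons)+3=o, a(vowel)+5=f, i(vowel)+5=n, m(cons)+3=p.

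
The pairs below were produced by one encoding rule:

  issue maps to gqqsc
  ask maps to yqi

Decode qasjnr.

It's a constant shift of +24 (ROT24).
Undoing it on qasjnr: q−24=s, a−24=c, s−24=u, j−24=l, n−24=p, r−24=t.

sculpt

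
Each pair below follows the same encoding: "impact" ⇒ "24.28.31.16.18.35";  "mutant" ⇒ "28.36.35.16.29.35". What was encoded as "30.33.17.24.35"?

orbit

Each letter is replaced by its alphabet position (a=1..z=26) + 15.
Undoing it on 30.33.17.24.35: 30→(30−15)÷1=15=o, 33→(33−15)÷1=18=r, 17→(17−15)÷1=2=b, 24→(24−15)÷1=9=i, 35→(35−15)÷1=20=t.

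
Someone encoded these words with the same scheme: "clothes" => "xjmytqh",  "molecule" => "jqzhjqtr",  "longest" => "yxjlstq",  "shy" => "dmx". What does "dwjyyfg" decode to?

battery

The output letters match the input read backwards, each shifted +5: clothes reversed is sehtolc. Two steps: reverse the string, then apply a Caesar shift of +5.
Decoding dwjyyfg: shift back: d−5=y, w−5=r, j−5=e, y−5=t, y−5=t, f−5=a, g−5=b → yrettab; then reverse → battery.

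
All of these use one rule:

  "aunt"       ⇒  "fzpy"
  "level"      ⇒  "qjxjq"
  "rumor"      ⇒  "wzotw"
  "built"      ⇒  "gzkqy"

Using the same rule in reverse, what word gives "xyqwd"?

A repeating key of period 3 is used — shifts +5, +5, +2 over and over.
Decoding xyqwd: x−5=s, y−5=t, q−2=o, w−5=r, d−5=y.

story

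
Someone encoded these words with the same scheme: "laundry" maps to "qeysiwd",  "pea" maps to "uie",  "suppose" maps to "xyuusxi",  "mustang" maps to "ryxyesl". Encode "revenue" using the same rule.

The shift depends on letter class: consonant l→q is +5, but vowel a→e is +4. Vowels shift forward by 4 and consonants shift forward by 5.
On revenue: r(cons)+5=w, e(vowel)+4=i, v(cons)+5=a, e(vowel)+4=i, n(cons)+5=s, u(vowel)+4=y, e(vowel)+4=i.

wiaisyi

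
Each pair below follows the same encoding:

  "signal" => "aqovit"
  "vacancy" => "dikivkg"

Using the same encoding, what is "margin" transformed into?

Every letter moves 8 places later in the alphabet, wrapping around z→a.
For margin: m+8=u, a+8=i, r+8=z, g+8=o, i+8=q, n+8=v.

uizoqv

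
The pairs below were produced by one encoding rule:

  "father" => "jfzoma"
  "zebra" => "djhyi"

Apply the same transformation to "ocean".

The shift increases by 1 at each position, starting from +4: 4, 5, 6, ….
Applying it to ocean: o+4=s, c+5=h, e+6=k, a+7=h, n+8=v.

shkhv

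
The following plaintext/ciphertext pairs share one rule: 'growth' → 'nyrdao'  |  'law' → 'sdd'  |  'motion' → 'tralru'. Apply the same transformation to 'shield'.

The rule splits by letter class: vowels +3, consonants +7.
Applying it to shield: s(cons)+7=z, h(cons)+7=o, i(vowel)+3=l, e(vowel)+3=h, l(cons)+7=s, d(cons)+7=k.

zolhsk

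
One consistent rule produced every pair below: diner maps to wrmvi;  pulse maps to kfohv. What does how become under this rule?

Each pair mirrors across the alphabet (d↔w, i↔r, n↔m): positions sum to 25. Each letter is replaced by its mirror in the alphabet: a↔z, b↔y, c↔x, and so on (the Atbash cipher).
Applying it to how: h↔s, o↔l, w↔d.

sld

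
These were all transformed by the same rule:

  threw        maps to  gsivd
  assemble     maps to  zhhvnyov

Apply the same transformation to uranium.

fizmrfn

Each pair mirrors across the alphabet (t↔g, h↔s, r↔i): positions sum to 25. This is the alphabet-reversal cipher (Atbash): a becomes z, b becomes y, etc.
On uranium: u↔f, r↔i, a↔z, n↔m, i↔r, u↔f, m↔n.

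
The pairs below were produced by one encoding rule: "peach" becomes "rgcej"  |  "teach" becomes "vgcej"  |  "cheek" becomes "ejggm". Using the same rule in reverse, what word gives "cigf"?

Compare letters: p→r is +2, e→g is +2, a→c is +2 — a constant shift. Every letter moves 2 places later in the alphabet, wrapping around z→a.
Undoing it on cigf: c−2=a, i−2=g, g−2=e, f−2=d.

aged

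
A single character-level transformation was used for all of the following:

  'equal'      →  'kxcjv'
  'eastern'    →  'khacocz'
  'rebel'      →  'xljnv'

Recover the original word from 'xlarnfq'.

In equal: e→k is +6, q→x is +7, u→c is +8, a→j is +9 — the shift increases by 1 each position. Letter i (0-indexed) is shifted by i+6, so successive shifts are 6, 7, 8, ….
Reversing it on xlarnfq: x−6=r, l−7=e, a−8=s, r−9=i, n−10=d, f−11=u, q−12=e.

residue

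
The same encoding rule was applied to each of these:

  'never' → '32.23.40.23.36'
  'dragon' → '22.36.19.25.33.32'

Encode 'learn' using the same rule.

Letters become their 1-based position plus 18 (so a→19, b→20, …).
For learn: l=12→30, e=5→23, a=1→19, r=18→36, n=14→32.

30.23.19.36.32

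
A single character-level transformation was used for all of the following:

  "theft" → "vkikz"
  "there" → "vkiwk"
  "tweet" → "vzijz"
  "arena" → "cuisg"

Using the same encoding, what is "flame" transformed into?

In theft: t→v is +2, h→k is +3, e→i is +4, f→k is +5 — the shift increases by 1 each position. Letter i (0-indexed) is shifted by i+2, so successive shifts are 2, 3, 4, ….
On flame: f+2=h, l+3=o, a+4=e, m+5=r, e+6=k.

hoerk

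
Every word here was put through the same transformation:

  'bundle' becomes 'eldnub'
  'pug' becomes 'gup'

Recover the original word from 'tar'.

The output letters match the input read backwards: bundle reversed is eldnub. The word is simply reversed.
Undoing it on tar: then reverse → rat.

rat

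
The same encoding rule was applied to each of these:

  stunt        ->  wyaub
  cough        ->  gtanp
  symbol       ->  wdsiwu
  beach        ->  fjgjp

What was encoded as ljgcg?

heavy

In stunt: s→w is +4, t→y is +5, u→a is +6, n→u is +7 — the shift increases by 1 each position. The shift increases by 1 at each position, starting from +4: 4, 5, 6, ….
Reversing it on ljgcg: l−4=h, j−5=e, g−6=a, c−7=v, g−8=y.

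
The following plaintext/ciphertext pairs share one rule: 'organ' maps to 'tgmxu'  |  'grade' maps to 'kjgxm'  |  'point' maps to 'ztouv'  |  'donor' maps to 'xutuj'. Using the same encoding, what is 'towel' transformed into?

The output letters match the input read backwards, each shifted +6: organ reversed is nagro. The word is reversed, then every letter is shifted forward by 6.
On towel: reverse → lewot; then shift: l+6=r, e+6=k, w+6=c, o+6=u, t+6=z.

rkcuz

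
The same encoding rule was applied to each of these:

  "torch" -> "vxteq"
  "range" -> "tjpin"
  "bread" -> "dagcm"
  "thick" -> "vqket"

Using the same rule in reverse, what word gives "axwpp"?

young

It's a Vigenère-style cipher with numeric key [2,9,2]: position i shifts by key[i mod 3].
Reversing it on axwpp: a−2=y, x−9=o, w−2=u, p−2=n, p−9=g.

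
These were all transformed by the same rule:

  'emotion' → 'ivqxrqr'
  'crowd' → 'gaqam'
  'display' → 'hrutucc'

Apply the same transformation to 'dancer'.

Shifts by position in emotion: pos 0: e→i (+4), pos 1: m→v (+9), pos 2: o→q (+2), pos 3: t→x (+4), pos 4: i→r (+9), pos 5: o→q (+2) — repeating every 3. A repeating key of period 3 is used — shifts +4, +9, +2 over and over.
For dancer: d+4=h, a+9=j, n+2=p, c+4=g, e+9=n, r+2=t.

hjpgnt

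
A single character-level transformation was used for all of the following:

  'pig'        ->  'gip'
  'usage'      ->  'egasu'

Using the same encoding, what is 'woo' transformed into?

The output letters match the input read backwards: pig reversed is gip. It's just the letters in reverse order.
For woo: reverse → oow.

oow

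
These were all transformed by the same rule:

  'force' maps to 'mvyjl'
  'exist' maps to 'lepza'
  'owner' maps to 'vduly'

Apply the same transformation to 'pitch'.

Compare letters: f→m is +7, o→v is +7, r→y is +7 — a constant shift. Each letter is shifted forward by 7 in the alphabet (a Caesar shift of +7).
For pitch: p+7=w, i+7=p, t+7=a, c+7=j, h+7=o.

wpajo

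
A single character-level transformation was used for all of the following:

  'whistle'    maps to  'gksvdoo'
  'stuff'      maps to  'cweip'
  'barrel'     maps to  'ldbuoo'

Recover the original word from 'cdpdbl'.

safari

Shifts by position in whistle: pos 0: w→g (+10), pos 1: h→k (+3), pos 2: i→s (+10), pos 3: s→v (+3) — repeating every 2. A repeating key of period 2 is used — shifts +10, +3 over and over.
Reversing it on cdpdbl: c−10=s, d−3=a, p−10=f, d−3=a, b−10=r, l−3=i.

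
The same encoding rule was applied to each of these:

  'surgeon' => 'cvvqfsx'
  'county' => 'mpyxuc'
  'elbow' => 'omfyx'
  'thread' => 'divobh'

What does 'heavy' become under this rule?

rfefz

Shifts by position in surgeon: pos 0: s→c (+10), pos 1: u→v (+1), pos 2: r→v (+4), pos 3: g→q (+10), pos 4: e→f (+1), pos 5: o→s (+4) — repeating every 3. The shifts repeat in a cycle of length 3: positions 0,1,… shift by +10, +1, +4, then the pattern repeats.
On heavy: h+10=r, e+1=f, a+4=e, v+10=f, y+1=z.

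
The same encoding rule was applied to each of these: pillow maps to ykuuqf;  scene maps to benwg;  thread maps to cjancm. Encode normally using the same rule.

wqavcuua

Shifts by position in pillow: pos 0: p→y (+9), pos 1: i→k (+2), pos 2: l→u (+9), pos 3: l→u (+9), pos 4: o→q (+2), pos 5: w→f (+9) — repeating every 3. The shifts repeat in a cycle of length 3: positions 0,1,… shift by +9, +2, +9, then the pattern repeats.
For normally: n+9=w, o+2=q, r+9=a, m+9=v, a+2=c, l+9=u, l+9=u, y+2=a.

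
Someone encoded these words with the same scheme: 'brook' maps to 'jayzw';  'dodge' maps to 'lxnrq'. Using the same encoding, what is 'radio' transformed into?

In brook: b→j is +8, r→a is +9, o→y is +10, o→z is +11 — the shift increases by 1 each position. Letter i (0-indexed) is shifted by i+8, so successive shifts are 8, 9, 10, ….
On radio: r+8=z, a+9=j, d+10=n, i+11=t, o+12=a.

zjnta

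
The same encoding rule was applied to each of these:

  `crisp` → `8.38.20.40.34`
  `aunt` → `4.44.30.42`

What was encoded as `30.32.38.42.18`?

c(#3)→8 and r(#18)→38: differences scale by 2, so n = 2·pos + 2. With a=1..z=26, the number is 2·pos + 2.
Decoding 30.32.38.42.18: 30→(30−2)÷2=14=n, 32→(32−2)÷2=15=o, 38→(38−2)÷2=18=r, 42→(42−2)÷2=20=t, 18→(18−2)÷2=8=h.

north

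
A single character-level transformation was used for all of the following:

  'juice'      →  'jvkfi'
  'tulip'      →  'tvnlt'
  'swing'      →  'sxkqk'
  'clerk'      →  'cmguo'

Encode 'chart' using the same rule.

In juice: j→j is +0, u→v is +1, i→k is +2, c→f is +3 — the shift increases by 1 each position. The shift increases by 1 at each position, starting from +0: 0, 1, 2, ….
For chart: c+0=c, h+1=i, a+2=c, r+3=u, t+4=x.

cicux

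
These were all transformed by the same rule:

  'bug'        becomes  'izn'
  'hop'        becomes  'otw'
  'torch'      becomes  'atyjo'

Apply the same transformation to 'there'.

The shift depends on letter class: consonant b→i is +7, but vowel u→z is +5. Vowels shift forward by 5 and consonants shift forward by 7.
For there: t(cons)+7=a, h(cons)+7=o, e(vowel)+5=j, r(cons)+7=y, e(vowel)+5=j.

aojyj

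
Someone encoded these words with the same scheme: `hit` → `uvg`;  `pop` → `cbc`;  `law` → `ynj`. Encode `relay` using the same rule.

Every letter moves 13 places later in the alphabet, wrapping around z→a.
On relay: r+13=e, e+13=r, l+13=y, a+13=n, y+13=l.

erynl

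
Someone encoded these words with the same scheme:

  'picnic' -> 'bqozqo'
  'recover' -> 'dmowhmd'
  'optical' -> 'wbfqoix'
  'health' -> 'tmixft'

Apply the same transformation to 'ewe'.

The shift depends on letter class: consonant p→b is +12, but vowel i→q is +8. The rule splits by letter class: vowels +8, consonants +12.
Applying it to ewe: e(vowel)+8=m, w(cons)+12=i, e(vowel)+8=m.

mim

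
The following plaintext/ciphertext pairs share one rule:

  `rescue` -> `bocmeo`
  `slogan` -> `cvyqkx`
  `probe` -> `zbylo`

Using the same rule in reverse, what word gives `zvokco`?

Compare letters: r→b is +10, e→o is +10, s→c is +10 — a constant shift. Every letter moves 10 places later in the alphabet, wrapping around z→a.
Decoding zvokco: z−10=p, v−10=l, o−10=e, k−10=a, c−10=s, o−10=e.

please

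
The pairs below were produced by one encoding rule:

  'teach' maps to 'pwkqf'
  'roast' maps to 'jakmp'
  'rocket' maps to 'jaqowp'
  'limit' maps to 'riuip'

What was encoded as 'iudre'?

imply

Treating letters as 0–25, the rule is x ↦ 3x + 10 (mod 26).
Undoing it on iudre: i(8)→9·(8−10)≡8=i; u(20)→9·(20−10)≡12=m; d(3)→9·(3−10)≡15=p; r(17)→9·(17−10)≡11=l; e(4)→9·(4−10)≡24=y (all mod 26).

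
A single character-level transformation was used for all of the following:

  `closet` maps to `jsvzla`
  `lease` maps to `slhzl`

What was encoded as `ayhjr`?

Compare letters: c→j is +7, l→s is +7, o→v is +7 — a constant shift. Every letter moves 7 places later in the alphabet, wrapping around z→a.
Undoing it on ayhjr: a−7=t, y−7=r, h−7=a, j−7=c, r−7=k.

track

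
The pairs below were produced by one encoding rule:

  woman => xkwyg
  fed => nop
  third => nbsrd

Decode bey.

The output letters match the input read backwards, each shifted +10: woman reversed is namow. The word is reversed, then every letter is shifted forward by 10.
Undoing it on bey: shift back: b−10=r, e−10=u, y−10=o → ruo; then reverse → our.

our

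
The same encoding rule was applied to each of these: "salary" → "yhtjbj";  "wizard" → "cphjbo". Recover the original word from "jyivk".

Each letter shifts forward by (position + 6), i.e. 6, 7, 8, … — the shift grows by one for each successive letter.
Undoing it on jyivk: j−6=d, y−7=r, i−8=a, v−9=m, k−10=a.

drama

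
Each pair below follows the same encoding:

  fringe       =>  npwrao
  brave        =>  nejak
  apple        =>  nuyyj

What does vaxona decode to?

The word is reversed, then every letter is shifted forward by 9.
Decoding vaxona: shift back: v−9=m, a−9=r, x−9=o, o−9=f, n−9=e, a−9=r → mrofer; then reverse → reform.

reform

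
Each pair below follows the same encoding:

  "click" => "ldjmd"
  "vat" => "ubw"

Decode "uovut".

stunt

The output letters match the input read backwards, each shifted +1: click reversed is kcilc. Read the word backwards and shift each letter +1.
Reversing it on uovut: shift back: u−1=t, o−1=n, v−1=u, u−1=t, t−1=s → tnuts; then reverse → stunt.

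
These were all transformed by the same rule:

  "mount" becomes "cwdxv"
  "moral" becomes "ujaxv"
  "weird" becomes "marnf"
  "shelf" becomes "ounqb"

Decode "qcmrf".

Two steps: reverse the string, then apply a Caesar shift of +9.
Reversing it on qcmrf: shift back: q−9=h, c−9=t, m−9=d, r−9=i, f−9=w → htdiw; then reverse → width.

width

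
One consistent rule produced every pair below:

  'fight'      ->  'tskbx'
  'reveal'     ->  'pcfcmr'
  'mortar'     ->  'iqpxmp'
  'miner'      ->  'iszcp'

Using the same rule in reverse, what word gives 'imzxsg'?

mantis

Treating letters as 0–25, the rule is x ↦ 17x + 12 (mod 26).
Decoding imzxsg: i(8)→23·(8−12)≡12=m; m(12)→23·(12−12)≡0=a; z(25)→23·(25−12)≡13=n; x(23)→23·(23−12)≡19=t; s(18)→23·(18−12)≡8=i; g(6)→23·(6−12)≡18=s (all mod 26).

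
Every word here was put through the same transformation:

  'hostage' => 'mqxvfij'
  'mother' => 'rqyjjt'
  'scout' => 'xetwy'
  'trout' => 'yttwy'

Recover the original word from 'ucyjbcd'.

pathway

Shifts by position in hostage: pos 0: h→m (+5), pos 1: o→q (+2), pos 2: s→x (+5), pos 3: t→v (+2) — repeating every 2. It's a Vigenère-style cipher with numeric key [5,2]: position i shifts by key[i mod 2].
Reversing it on ucyjbcd: u−5=p, c−2=a, y−5=t, j−2=h, b−5=w, c−2=a, d−5=y.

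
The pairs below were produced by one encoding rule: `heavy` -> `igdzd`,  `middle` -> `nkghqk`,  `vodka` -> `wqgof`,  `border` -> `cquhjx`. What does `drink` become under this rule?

In heavy: h→i is +1, e→g is +2, a→d is +3, v→z is +4 — the shift increases by 1 each position. The shift increases by 1 at each position, starting from +1: 1, 2, 3, ….
On drink: d+1=e, r+2=t, i+3=l, n+4=r, k+5=p.

etlrp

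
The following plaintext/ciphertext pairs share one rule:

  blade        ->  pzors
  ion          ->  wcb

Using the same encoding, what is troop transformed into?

hfccd

Compare letters: b→p is +14, l→z is +14, a→o is +14 — a constant shift. Every letter moves 14 places later in the alphabet, wrapping around z→a.
On troop: t+14=h, r+14=f, o+14=c, o+14=c, p+14=d.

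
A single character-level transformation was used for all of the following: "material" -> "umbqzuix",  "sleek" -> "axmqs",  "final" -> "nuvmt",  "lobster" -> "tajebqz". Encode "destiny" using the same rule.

Shifts by position in material: pos 0: m→u (+8), pos 1: a→m (+12), pos 2: t→b (+8), pos 3: e→q (+12) — repeating every 2. It's a Vigenère-style cipher with numeric key [8,12]: position i shifts by key[i mod 2].
On destiny: d+8=l, e+12=q, s+8=a, t+12=f, i+8=q, n+12=z, y+8=g.

lqafqzg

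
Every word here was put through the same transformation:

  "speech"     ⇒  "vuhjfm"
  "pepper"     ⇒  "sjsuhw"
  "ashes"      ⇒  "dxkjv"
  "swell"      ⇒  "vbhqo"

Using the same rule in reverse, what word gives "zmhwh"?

where

Shifts by position in speech: pos 0: s→v (+3), pos 1: p→u (+5), pos 2: e→h (+3), pos 3: e→j (+5) — repeating every 2. The shifts repeat in a cycle of length 2: positions 0,1,… shift by +3, +5, then the pattern repeats.
Undoing it on zmhwh: z−3=w, m−5=h, h−3=e, w−5=r, h−3=e.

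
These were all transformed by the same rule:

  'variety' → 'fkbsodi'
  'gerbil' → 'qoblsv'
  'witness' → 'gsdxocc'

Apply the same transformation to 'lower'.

Compare letters: v→f is +10, a→k is +10, r→b is +10 — a constant shift. Every letter moves 10 places later in the alphabet, wrapping around z→a.
Applying it to lower: l+10=v, o+10=y, w+10=g, e+10=o, r+10=b.

vygob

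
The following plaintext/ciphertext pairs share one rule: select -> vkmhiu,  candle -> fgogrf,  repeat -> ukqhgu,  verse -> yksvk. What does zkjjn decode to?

weigh

Shifts by position in select: pos 0: s→v (+3), pos 1: e→k (+6), pos 2: l→m (+1), pos 3: e→h (+3), pos 4: c→i (+6), pos 5: t→u (+1) — repeating every 3. The shifts repeat in a cycle of length 3: positions 0,1,… shift by +3, +6, +1, then the pattern repeats.
Reversing it on zkjjn: z−3=w, k−6=e, j−1=i, j−3=g, n−6=h.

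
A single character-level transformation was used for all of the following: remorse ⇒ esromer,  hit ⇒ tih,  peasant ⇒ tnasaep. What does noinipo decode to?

opinion

The output letters match the input read backwards: remorse reversed is esromer. It's just the letters in reverse order.
Reversing it on noinipo: then reverse → opinion.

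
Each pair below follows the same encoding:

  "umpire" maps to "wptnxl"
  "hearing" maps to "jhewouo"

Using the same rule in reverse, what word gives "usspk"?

spoke

In umpire: u→w is +2, m→p is +3, p→t is +4, i→n is +5 — the shift increases by 1 each position. Each letter shifts forward by (position + 2), i.e. 2, 3, 4, … — the shift grows by one for each successive letter.
Decoding usspk: u−2=s, s−3=p, s−4=o, p−5=k, k−6=e.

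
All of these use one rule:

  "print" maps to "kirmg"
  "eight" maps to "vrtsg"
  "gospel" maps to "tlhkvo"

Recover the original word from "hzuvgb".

safety

Each pair mirrors across the alphabet (p↔k, r↔i, i↔r): positions sum to 25. Each letter is replaced by its mirror in the alphabet: a↔z, b↔y, c↔x, and so on (the Atbash cipher).
Undoing it on hzuvgb: h↔s, z↔a, u↔f, v↔e, g↔t, b↔y.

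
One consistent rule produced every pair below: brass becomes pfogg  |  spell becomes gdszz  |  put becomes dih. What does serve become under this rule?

gsfjs

Compare letters: b→p is +14, r→f is +14, a→o is +14 — a constant shift. This is a Caesar cipher with shift 14.
Applying it to serve: s+14=g, e+14=s, r+14=f, v+14=j, e+14=s.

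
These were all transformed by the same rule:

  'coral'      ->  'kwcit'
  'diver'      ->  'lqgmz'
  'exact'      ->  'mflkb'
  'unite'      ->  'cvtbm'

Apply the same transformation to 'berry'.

jmczg

Shifts by position in coral: pos 0: c→k (+8), pos 1: o→w (+8), pos 2: r→c (+11), pos 3: a→i (+8), pos 4: l→t (+8) — repeating every 3. A repeating key of period 3 is used — shifts +8, +8, +11 over and over.
Applying it to berry: b+8=j, e+8=m, r+11=c, r+8=z, y+8=g.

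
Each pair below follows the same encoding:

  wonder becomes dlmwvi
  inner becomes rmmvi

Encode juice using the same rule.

Each pair mirrors across the alphabet (w↔d, o↔l, n↔m): positions sum to 25. Each letter is replaced by its mirror in the alphabet: a↔z, b↔y, c↔x, and so on (the Atbash cipher).
Applying it to juice: j↔q, u↔f, i↔r, c↔x, e↔v.

qfrxv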